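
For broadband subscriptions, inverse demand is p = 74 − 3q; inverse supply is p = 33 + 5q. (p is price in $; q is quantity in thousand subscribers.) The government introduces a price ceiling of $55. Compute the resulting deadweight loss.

Competitive equilibrium: 74 − 3q = 33 + 5q → q* = 5.125, p* = 58.625.
At the ceiling p = 55, quantity supplied = (55 − 33)/5 = 4.4.
Willingness to pay at q' = 4.4: 74 − 3·4.4 = 60.8.
Δq = 5.125 − 4.4 = 0.725; wedge = 60.8 − 55 = 5.8.
Deadweight loss = ½ × 0.725 × 5.8 = $2.10 thousand.

$2.10 thousand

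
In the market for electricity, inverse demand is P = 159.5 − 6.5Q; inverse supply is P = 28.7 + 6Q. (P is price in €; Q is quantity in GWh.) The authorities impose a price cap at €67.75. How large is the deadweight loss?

Competitive equilibrium: 159.5 − 6.5Q = 28.7 + 6Q → Q* = 10.464, P* = 91.484.
At the ceiling P = 67.75, quantity supplied = (67.75 − 28.7)/6 = 6.5083.
Willingness to pay at Q' = 6.5083: 159.5 − 6.5·6.5083 = 117.1961.
ΔQ = 10.464 − 6.5083 = 3.9557; wedge = 117.1961 − 67.75 = 49.4461.
Deadweight loss = ½ × 3.9557 × 49.4461 = €97.80.

€97.80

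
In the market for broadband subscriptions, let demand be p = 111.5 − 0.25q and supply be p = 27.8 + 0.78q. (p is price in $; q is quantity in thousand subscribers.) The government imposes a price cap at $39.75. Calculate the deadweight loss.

Competitive equilibrium: 111.5 − 0.25q = 27.8 + 0.78q → q* = 81.2621, p* = 91.1845.
At the ceiling p = 39.75, quantity supplied = (39.75 − 27.8)/0.78 = 15.3205.
Willingness to pay at q' = 15.3205: 111.5 − 0.25·15.3205 = 107.6699.
Δq = 81.2621 − 15.3205 = 65.9416; wedge = 107.6699 − 39.75 = 67.9199.
DWL = ½ × 65.9416 × 67.9199 = $2239.37 thousand.

$2239.37 thousand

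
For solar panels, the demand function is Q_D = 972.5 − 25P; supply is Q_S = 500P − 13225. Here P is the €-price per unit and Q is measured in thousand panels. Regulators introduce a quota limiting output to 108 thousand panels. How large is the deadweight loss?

€745.61 thousand

In inverse form: demand P = 38.9 − 0.04Q, supply P = 26.45 + 0.002Q.
Competitive equilibrium: 38.9 − 0.04Q = 26.45 + 0.002Q → Q* = 296.4286, P* = 27.0429.
At Q = 108: demand price = 38.9 − 0.04·108 = 34.58; supply price = 26.45 + 0.002·108 = 26.666.
ΔQ = 296.4286 − 108 = 188.4286; wedge = 34.58 − 26.666 = 7.914.
DWL = ½ × 188.4286 × 7.914 = €745.61 thousand.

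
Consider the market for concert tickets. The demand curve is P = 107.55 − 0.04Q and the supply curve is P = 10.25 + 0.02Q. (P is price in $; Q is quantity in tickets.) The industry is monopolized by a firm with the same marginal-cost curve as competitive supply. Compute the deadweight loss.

$12623.05

Competitive equilibrium: 107.55 − 0.04Q = 10.25 + 0.02Q → Q* = 1621.6667, P* = 42.6833.
Marginal revenue: MR = 107.55 − 0.08Q. Set MR = MC: 107.55 − 0.08Q = 10.25 + 0.02Q → Q_m = 973.
Price P_m = 107.55 − 0.04·973 = 68.63; MC(Q_m) = 10.25 + 0.02·973 = 29.71.
Competitive Q* = 1621.6667, so ΔQ = 648.6667; wedge = 68.63 − 29.71 = 38.92.
Deadweight loss = ½ × 648.6667 × 38.92 = $12623.05.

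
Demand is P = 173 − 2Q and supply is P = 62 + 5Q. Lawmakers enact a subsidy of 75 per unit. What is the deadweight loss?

Competitive equilibrium: 173 − 2Q = 62 + 5Q → Q* = 15.8571, P* = 141.2857.
The subsidy lowers effective supply by 75: P = 5Q − 13.
New quantity: 173 − 2Q = 5Q − 13 → Q' = 26.5714.
Overproduction ΔQ = 26.5714 − 15.8571 = 10.7143; wedge = subsidy = 75.
Welfare loss = ½ × 10.7143 × 75 = 401.79.

401.79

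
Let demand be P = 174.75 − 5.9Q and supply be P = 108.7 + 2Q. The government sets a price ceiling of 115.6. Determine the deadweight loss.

95.26

Competitive equilibrium: 174.75 − 5.9Q = 108.7 + 2Q → Q* = 8.3608, P* = 125.4215.
At the ceiling P = 115.6, quantity supplied = (115.6 − 108.7)/2 = 3.45.
Willingness to pay at Q' = 3.45: 174.75 − 5.9·3.45 = 154.395.
ΔQ = 8.3608 − 3.45 = 4.9108; wedge = 154.395 − 115.6 = 38.795.
Welfare loss = ½ × 4.9108 × 38.795 = 95.26.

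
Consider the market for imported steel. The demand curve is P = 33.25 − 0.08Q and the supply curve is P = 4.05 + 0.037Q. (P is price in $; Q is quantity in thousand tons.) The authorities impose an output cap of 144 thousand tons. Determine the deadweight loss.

Competitive equilibrium: 33.25 − 0.08Q = 4.05 + 0.037Q → Q* = 249.5726, P* = 13.2842.
At Q = 144: demand price = 33.25 − 0.08·144 = 21.73; supply price = 4.05 + 0.037·144 = 9.378.
ΔQ = 249.5726 − 144 = 105.5726; wedge = 21.73 − 9.378 = 12.352.
Deadweight loss = ½ × 105.5726 × 12.352 = $652.02 thousand.

$652.02 thousand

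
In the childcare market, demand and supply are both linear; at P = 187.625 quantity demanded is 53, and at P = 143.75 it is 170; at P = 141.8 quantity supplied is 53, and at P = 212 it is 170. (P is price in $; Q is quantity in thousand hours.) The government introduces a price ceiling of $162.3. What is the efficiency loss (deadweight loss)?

Demand slope = (143.75 − 187.625)/(170 − 53) = −0.375, so P = 207.5 − 0.375Q.
Supply slope = (212 − 141.8)/(170 − 53) = 0.6, so P = 110 + 0.6Q.
Competitive equilibrium: 207.5 − 0.375Q = 110 + 0.6Q → Q* = 100, P* = 170.
At the ceiling P = 162.3, quantity supplied = (162.3 − 110)/0.6 = 87.1667.
Willingness to pay at Q' = 87.1667: 207.5 − 0.375·87.1667 = 174.8125.
ΔQ = 100 − 87.1667 = 12.8333; wedge = 174.8125 − 162.3 = 12.5125.
The triangle = ½ × 12.8333 × 12.5125 = $80.29 thousand.

$80.29 thousand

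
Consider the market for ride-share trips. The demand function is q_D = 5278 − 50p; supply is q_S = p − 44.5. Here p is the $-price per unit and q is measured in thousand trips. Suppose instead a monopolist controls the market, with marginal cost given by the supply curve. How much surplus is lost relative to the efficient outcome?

In inverse form: demand p = 105.56 − 0.02q, supply p = 44.5 + q.
Competitive equilibrium: 105.56 − 0.02q = 44.5 + q → q* = 59.8627, p* = 104.3627.
Marginal revenue: MR = 105.56 − 0.04q. Set MR = MC: 105.56 − 0.04q = 44.5 + q → q_m = 58.7115.
Price p_m = 105.56 − 0.02·58.7115 = 104.3858; MC(q_m) = 44.5 + 1·58.7115 = 103.2115.
Competitive q* = 59.8627, so Δq = 1.1512; wedge = 104.3858 − 103.2115 = 1.1743.
Welfare loss = ½ × 1.1512 × 1.1743 = $0.68 thousand.

$0.68 thousand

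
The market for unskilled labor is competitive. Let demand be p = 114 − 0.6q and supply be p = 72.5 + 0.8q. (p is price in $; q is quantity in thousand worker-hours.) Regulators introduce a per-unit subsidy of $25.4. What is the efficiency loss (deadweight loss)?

Competitive equilibrium: 114 − 0.6q = 72.5 + 0.8q → q* = 29.6429, p* = 96.2143.
The subsidy lowers effective supply by 25.4: p = 47.1 + 0.8q.
New quantity: 114 − 0.6q = 47.1 + 0.8q → q' = 47.7857.
Overproduction Δq = 47.7857 − 29.6429 = 18.1428; wedge = subsidy = 25.4.
Deadweight loss = ½ × 18.1428 × 25.4 = $230.41 thousand.

$230.41 thousand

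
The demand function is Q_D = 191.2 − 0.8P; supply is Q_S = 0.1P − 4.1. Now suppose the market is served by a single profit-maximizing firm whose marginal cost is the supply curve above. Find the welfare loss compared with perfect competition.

In inverse form: demand P = 239 − 1.25Q, supply P = 41 + 10Q.
Competitive equilibrium: 239 − 1.25Q = 41 + 10Q → Q* = 17.6, P* = 217.
Marginal revenue: MR = 239 − 2.5Q. Set MR = MC: 239 − 2.5Q = 41 + 10Q → Q_m = 15.84.
Price P_m = 239 − 1.25·15.84 = 219.2; MC(Q_m) = 41 + 10·15.84 = 199.4.
Competitive Q* = 17.6, so ΔQ = 1.76; wedge = 219.2 − 199.4 = 19.8.
DWL = ½ × 1.76 × 19.8 = 17.424.

17.424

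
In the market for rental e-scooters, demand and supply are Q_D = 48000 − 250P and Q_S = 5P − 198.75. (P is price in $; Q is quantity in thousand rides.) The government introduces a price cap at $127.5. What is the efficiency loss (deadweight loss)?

In inverse form: demand P = 192 − 0.004Q, supply P = 39.75 + 0.2Q.
Competitive equilibrium: 192 − 0.004Q = 39.75 + 0.2Q → Q* = 746.3235, P* = 189.0147.
At the ceiling P = 127.5, quantity supplied = (127.5 − 39.75)/0.2 = 438.75.
Willingness to pay at Q' = 438.75: 192 − 0.004·438.75 = 190.245.
ΔQ = 746.3235 − 438.75 = 307.5735; wedge = 190.245 − 127.5 = 62.745.
Deadweight loss = ½ × 307.5735 × 62.745 = $9649.35 thousand.

$9649.35 thousand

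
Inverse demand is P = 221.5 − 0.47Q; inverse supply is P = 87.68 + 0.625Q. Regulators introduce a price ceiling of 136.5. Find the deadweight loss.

Competitive equilibrium: 221.5 − 0.47Q = 87.68 + 0.625Q → Q* = 122.21, P* = 164.0613.
At the ceiling P = 136.5, quantity supplied = (136.5 − 87.68)/0.625 = 78.112.
Willingness to pay at Q' = 78.112: 221.5 − 0.47·78.112 = 184.7874.
ΔQ = 122.21 − 78.112 = 44.098; wedge = 184.7874 − 136.5 = 48.2874.
The triangle = ½ × 44.098 × 48.2874 = 1064.69.

1064.69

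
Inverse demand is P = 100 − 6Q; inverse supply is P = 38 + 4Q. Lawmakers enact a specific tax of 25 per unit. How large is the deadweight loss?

Competitive equilibrium: 100 − 6Q = 38 + 4Q → Q* = 6.2, P* = 62.8.
With the tax, the buyer price exceeds the seller price by 25: (100 − 6Q) − (38 + 4Q) = 25 → Q' = 3.7.
ΔQ = 6.2 − 3.7 = 2.5; the wedge equals the tax, 25.
DWL = ½ × 2.5 × 25 = 31.25.

31.25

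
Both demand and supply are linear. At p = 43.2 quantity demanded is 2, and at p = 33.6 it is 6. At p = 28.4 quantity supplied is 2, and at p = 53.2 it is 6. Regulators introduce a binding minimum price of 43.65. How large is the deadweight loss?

Demand slope = (33.6 − 43.2)/(6 − 2) = −2.4, so p = 48 − 2.4q.
Supply slope = (53.2 − 28.4)/(6 − 2) = 6.2, so p = 16 + 6.2q.
Competitive equilibrium: 48 − 2.4q = 16 + 6.2q → q* = 3.7209, p* = 39.0698.
At the floor p = 43.65, quantity demanded = (48 − 43.65)/2.4 = 1.8125.
Sellers' marginal cost at q' = 1.8125: 16 + 6.2·1.8125 = 27.2375.
Δq = 3.7209 − 1.8125 = 1.9084; wedge = 43.65 − 27.2375 = 16.4125.
The triangle = ½ × 1.9084 × 16.4125 = 15.66.

15.66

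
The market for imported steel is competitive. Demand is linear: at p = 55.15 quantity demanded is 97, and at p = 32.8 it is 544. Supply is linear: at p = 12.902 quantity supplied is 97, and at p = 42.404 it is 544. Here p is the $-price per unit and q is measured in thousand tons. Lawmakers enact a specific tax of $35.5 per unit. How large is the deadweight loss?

$5432.11 thousand

Demand slope = (32.8 − 55.15)/(544 − 97) = −0.05, so p = 60 − 0.05q.
Supply slope = (42.404 − 12.902)/(544 − 97) = 0.066, so p = 6.5 + 0.066q.
Competitive equilibrium: 60 − 0.05q = 6.5 + 0.066q → q* = 461.2069, p* = 36.9397.
With the tax, the buyer price exceeds the seller price by 35.5: (60 − 0.05q) − (6.5 + 0.066q) = 35.5 → q' = 155.1724.
Δq = 461.2069 − 155.1724 = 306.0345; the wedge equals the tax, 35.5.
Welfare loss = ½ × 306.0345 × 35.5 = $5432.11 thousand.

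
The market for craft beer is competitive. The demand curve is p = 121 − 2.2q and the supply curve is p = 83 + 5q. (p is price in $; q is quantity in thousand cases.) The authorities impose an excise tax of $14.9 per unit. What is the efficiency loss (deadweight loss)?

$15.42 thousand

Competitive equilibrium: 121 − 2.2q = 83 + 5q → q* = 5.2778, p* = 109.3889.
With the tax, the buyer price exceeds the seller price by 14.9: (121 − 2.2q) − (83 + 5q) = 14.9 → q' = 3.2083.
Δq = 5.2778 − 3.2083 = 2.0695; the wedge equals the tax, 14.9.
Deadweight loss = ½ × 2.0695 × 14.9 = $15.42 thousand.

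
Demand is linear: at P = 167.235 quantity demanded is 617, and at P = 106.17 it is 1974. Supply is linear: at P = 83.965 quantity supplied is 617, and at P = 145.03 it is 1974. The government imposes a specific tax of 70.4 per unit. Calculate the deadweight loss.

27534.22

Demand slope = (106.17 − 167.235)/(1974 − 617) = −0.045, so P = 195 − 0.045Q.
Supply slope = (145.03 − 83.965)/(1974 − 617) = 0.045, so P = 56.2 + 0.045Q.
Competitive equilibrium: 195 − 0.045Q = 56.2 + 0.045Q → Q* = 1542.2222, P* = 125.6.
With the tax, the buyer price exceeds the seller price by 70.4: (195 − 0.045Q) − (56.2 + 0.045Q) = 70.4 → Q' = 760.
ΔQ = 1542.2222 − 760 = 782.2222; the wedge equals the tax, 70.4.
Deadweight loss = ½ × 782.2222 × 70.4 = 27534.22.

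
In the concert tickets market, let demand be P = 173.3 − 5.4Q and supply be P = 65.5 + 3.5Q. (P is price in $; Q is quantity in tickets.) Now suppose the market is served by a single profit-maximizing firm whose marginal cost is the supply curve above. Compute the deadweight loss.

$93.10

Competitive equilibrium: 173.3 − 5.4Q = 65.5 + 3.5Q → Q* = 12.1124, P* = 107.8933.
Marginal revenue: MR = 173.3 − 10.8Q. Set MR = MC: 173.3 − 10.8Q = 65.5 + 3.5Q → Q_m = 7.5385.
Price P_m = 173.3 − 5.4·7.5385 = 132.5921; MC(Q_m) = 65.5 + 3.5·7.5385 = 91.8848.
Competitive Q* = 12.1124, so ΔQ = 4.5739; wedge = 132.5921 − 91.8848 = 40.7073.
Deadweight loss = ½ × 4.5739 × 40.7073 = $93.10.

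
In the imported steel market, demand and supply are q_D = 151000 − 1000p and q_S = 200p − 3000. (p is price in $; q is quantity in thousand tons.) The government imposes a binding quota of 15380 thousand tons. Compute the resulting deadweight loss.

In inverse form: demand p = 151 − 0.001q, supply p = 15 + 0.005q.
Competitive equilibrium: 151 − 0.001q = 15 + 0.005q → q* = 22666.6667, p* = 128.3333.
At q = 15380: demand price = 151 − 0.001·15380 = 135.62; supply price = 15 + 0.005·15380 = 91.9.
Δq = 22666.6667 − 15380 = 7286.6667; wedge = 135.62 − 91.9 = 43.72.
The triangle = ½ × 7286.6667 × 43.72 = $159286.53 thousand.

$159286.53 thousand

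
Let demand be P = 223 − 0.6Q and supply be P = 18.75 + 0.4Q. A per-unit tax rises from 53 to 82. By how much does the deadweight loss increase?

1957.50

Competitive equilibrium: 223 − 0.6Q = 18.75 + 0.4Q → Q* = 204.25, P* = 100.45.
For a per-unit tax t: ΔQ = t/1, so DWL = ½·t·(t/1) = t²/2.
At t = 53: DWL = 1404.5. At t = 82: DWL = 3362.
Increase = 3362 − 1404.5 = 1957.50.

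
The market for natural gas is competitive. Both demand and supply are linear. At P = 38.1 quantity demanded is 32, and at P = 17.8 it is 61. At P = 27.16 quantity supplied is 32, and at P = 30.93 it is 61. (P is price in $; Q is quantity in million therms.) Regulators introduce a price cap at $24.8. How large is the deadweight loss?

$407.47 million

Demand slope = (17.8 − 38.1)/(61 − 32) = −0.7, so P = 60.5 − 0.7Q.
Supply slope = (30.93 − 27.16)/(61 − 32) = 0.13, so P = 23 + 0.13Q.
Competitive equilibrium: 60.5 − 0.7Q = 23 + 0.13Q → Q* = 45.1807, P* = 28.8735.
At the ceiling P = 24.8, quantity supplied = (24.8 − 23)/0.13 = 13.8462.
Willingness to pay at Q' = 13.8462: 60.5 − 0.7·13.8462 = 50.8077.
ΔQ = 45.1807 − 13.8462 = 31.3345; wedge = 50.8077 − 24.8 = 26.0077.
The triangle = ½ × 31.3345 × 26.0077 = $407.47 million.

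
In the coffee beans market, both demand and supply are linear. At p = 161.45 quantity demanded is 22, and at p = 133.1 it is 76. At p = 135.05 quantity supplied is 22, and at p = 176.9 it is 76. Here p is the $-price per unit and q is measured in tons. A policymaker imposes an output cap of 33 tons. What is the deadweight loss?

$56.31

Demand slope = (133.1 − 161.45)/(76 − 22) = −0.525, so p = 173 − 0.525q.
Supply slope = (176.9 − 135.05)/(76 − 22) = 0.775, so p = 118 + 0.775q.
Competitive equilibrium: 173 − 0.525q = 118 + 0.775q → q* = 42.3077, p* = 150.7885.
At q = 33: demand price = 173 − 0.525·33 = 155.675; supply price = 118 + 0.775·33 = 143.575.
Δq = 42.3077 − 33 = 9.3077; wedge = 155.675 − 143.575 = 12.1.
Welfare loss = ½ × 9.3077 × 12.1 = $56.31.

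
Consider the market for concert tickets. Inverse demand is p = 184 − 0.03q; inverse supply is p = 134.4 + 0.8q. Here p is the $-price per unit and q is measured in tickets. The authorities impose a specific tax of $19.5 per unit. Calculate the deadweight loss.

$229.07

Competitive equilibrium: 184 − 0.03q = 134.4 + 0.8q → q* = 59.759, p* = 182.2072.
With the tax, the buyer price exceeds the seller price by 19.5: (184 − 0.03q) − (134.4 + 0.8q) = 19.5 → q' = 36.2651.
Δq = 59.759 − 36.2651 = 23.4939; the wedge equals the tax, 19.5.
Welfare loss = ½ × 23.4939 × 19.5 = $229.07.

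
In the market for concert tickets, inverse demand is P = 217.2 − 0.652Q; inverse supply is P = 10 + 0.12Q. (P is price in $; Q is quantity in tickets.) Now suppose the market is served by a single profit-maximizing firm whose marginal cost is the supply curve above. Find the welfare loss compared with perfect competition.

$5829.18

Competitive equilibrium: 217.2 − 0.652Q = 10 + 0.12Q → Q* = 268.3938, P* = 42.2073.
Marginal revenue: MR = 217.2 − 1.304Q. Set MR = MC: 217.2 − 1.304Q = 10 + 0.12Q → Q_m = 145.5056.
Price P_m = 217.2 − 0.652·145.5056 = 122.3303; MC(Q_m) = 10 + 0.12·145.5056 = 27.4607.
Competitive Q* = 268.3938, so ΔQ = 122.8882; wedge = 122.3303 − 27.4607 = 94.8696.
Welfare loss = ½ × 122.8882 × 94.8696 = $5829.18.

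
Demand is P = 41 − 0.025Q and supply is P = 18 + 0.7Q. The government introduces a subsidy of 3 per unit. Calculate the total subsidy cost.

Competitive equilibrium: 41 − 0.025Q = 18 + 0.7Q → Q* = 31.7241, P* = 40.2069.
The subsidy lowers effective supply by 3: P = 15 + 0.7Q.
New quantity: 41 − 0.025Q = 15 + 0.7Q → Q' = 35.8621.
Total subsidy cost = 3 × 35.8621 = 107.59.

107.59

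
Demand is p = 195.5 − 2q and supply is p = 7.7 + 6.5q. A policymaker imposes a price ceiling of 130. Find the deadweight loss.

45.69

Competitive equilibrium: 195.5 − 2q = 7.7 + 6.5q → q* = 22.0941, p* = 151.3118.
At the ceiling p = 130, quantity supplied = (130 − 7.7)/6.5 = 18.8154.
Willingness to pay at q' = 18.8154: 195.5 − 2·18.8154 = 157.8692.
Δq = 22.0941 − 18.8154 = 3.2787; wedge = 157.8692 − 130 = 27.8692.
Welfare loss = ½ × 3.2787 × 27.8692 = 45.69.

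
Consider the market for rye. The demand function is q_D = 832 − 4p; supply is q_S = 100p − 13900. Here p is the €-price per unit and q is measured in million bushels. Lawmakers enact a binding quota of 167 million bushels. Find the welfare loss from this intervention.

€1258.34 million

In inverse form: demand p = 208 − 0.25q, supply p = 139 + 0.01q.
Competitive equilibrium: 208 − 0.25q = 139 + 0.01q → q* = 265.3846, p* = 141.6538.
At q = 167: demand price = 208 − 0.25·167 = 166.25; supply price = 139 + 0.01·167 = 140.67.
Δq = 265.3846 − 167 = 98.3846; wedge = 166.25 − 140.67 = 25.58.
Deadweight loss = ½ × 98.3846 × 25.58 = €1258.34 million.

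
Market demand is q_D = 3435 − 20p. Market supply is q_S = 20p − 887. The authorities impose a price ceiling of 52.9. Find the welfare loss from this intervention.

60830.45

In inverse form: demand p = 171.75 − 0.05q, supply p = 44.35 + 0.05q.
Competitive equilibrium: 171.75 − 0.05q = 44.35 + 0.05q → q* = 1274, p* = 108.05.
At the ceiling p = 52.9, quantity supplied = (52.9 − 44.35)/0.05 = 171.
Willingness to pay at q' = 171: 171.75 − 0.05·171 = 163.2.
Δq = 1274 − 171 = 1103; wedge = 163.2 − 52.9 = 110.3.
Deadweight loss = ½ × 1103 × 110.3 = 60830.45.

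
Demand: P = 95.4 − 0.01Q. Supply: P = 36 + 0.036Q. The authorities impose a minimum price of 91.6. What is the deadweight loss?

19100.94

Competitive equilibrium: 95.4 − 0.01Q = 36 + 0.036Q → Q* = 1291.3043, P* = 82.487.
At the floor P = 91.6, quantity demanded = (95.4 − 91.6)/0.01 = 380.
Sellers' marginal cost at Q' = 380: 36 + 0.036·380 = 49.68.
ΔQ = 1291.3043 − 380 = 911.3043; wedge = 91.6 − 49.68 = 41.92.
Welfare loss = ½ × 911.3043 × 41.92 = 19100.94.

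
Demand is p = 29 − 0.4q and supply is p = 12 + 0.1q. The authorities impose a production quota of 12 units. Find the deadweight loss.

121

Competitive equilibrium: 29 − 0.4q = 12 + 0.1q → q* = 34, p* = 15.4.
At q = 12: demand price = 29 − 0.4·12 = 24.2; supply price = 12 + 0.1·12 = 13.2.
Δq = 34 − 12 = 22; wedge = 24.2 − 13.2 = 11.
The triangle = ½ × 22 × 11 = 121.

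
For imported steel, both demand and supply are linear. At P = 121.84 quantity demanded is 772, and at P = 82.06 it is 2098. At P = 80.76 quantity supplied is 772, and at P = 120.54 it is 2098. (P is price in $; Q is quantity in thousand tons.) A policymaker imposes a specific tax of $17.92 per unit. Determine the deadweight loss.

$2676.05 thousand

Demand slope = (82.06 − 121.84)/(2098 − 772) = −0.03, so P = 145 − 0.03Q.
Supply slope = (120.54 − 80.76)/(2098 − 772) = 0.03, so P = 57.6 + 0.03Q.
Competitive equilibrium: 145 − 0.03Q = 57.6 + 0.03Q → Q* = 1456.6667, P* = 101.3.
With the tax, the buyer price exceeds the seller price by 17.92: (145 − 0.03Q) − (57.6 + 0.03Q) = 17.92 → Q' = 1158.
ΔQ = 1456.6667 − 1158 = 298.6667; the wedge equals the tax, 17.92.
The triangle = ½ × 298.6667 × 17.92 = $2676.05 thousand.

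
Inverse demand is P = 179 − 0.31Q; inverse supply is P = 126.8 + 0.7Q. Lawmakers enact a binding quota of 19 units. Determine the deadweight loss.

Competitive equilibrium: 179 − 0.31Q = 126.8 + 0.7Q → Q* = 51.6832, P* = 162.9782.
At Q = 19: demand price = 179 − 0.31·19 = 173.11; supply price = 126.8 + 0.7·19 = 140.1.
ΔQ = 51.6832 − 19 = 32.6832; wedge = 173.11 − 140.1 = 33.01.
DWL = ½ × 32.6832 × 33.01 = 539.44.

539.44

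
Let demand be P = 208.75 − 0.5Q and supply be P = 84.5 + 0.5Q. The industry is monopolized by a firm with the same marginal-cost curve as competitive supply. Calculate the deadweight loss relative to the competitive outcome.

Competitive equilibrium: 208.75 − 0.5Q = 84.5 + 0.5Q → Q* = 124.25, P* = 146.625.
Marginal revenue: MR = 208.75 − Q. Set MR = MC: 208.75 − Q = 84.5 + 0.5Q → Q_m = 82.8333.
Price P_m = 208.75 − 0.5·82.8333 = 167.3334; MC(Q_m) = 84.5 + 0.5·82.8333 = 125.9167.
Competitive Q* = 124.25, so ΔQ = 41.4167; wedge = 167.3334 − 125.9167 = 41.4167.
The triangle = ½ × 41.4167 × 41.4167 = 857.67.

857.67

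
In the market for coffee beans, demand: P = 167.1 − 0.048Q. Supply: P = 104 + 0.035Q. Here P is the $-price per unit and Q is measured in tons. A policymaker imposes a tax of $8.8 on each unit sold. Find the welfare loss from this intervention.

$466.51

Competitive equilibrium: 167.1 − 0.048Q = 104 + 0.035Q → Q* = 760.241, P* = 130.6084.
With the tax, the buyer price exceeds the seller price by 8.8: (167.1 − 0.048Q) − (104 + 0.035Q) = 8.8 → Q' = 654.2169.
ΔQ = 760.241 − 654.2169 = 106.0241; the wedge equals the tax, 8.8.
Deadweight loss = ½ × 106.0241 × 8.8 = $466.51.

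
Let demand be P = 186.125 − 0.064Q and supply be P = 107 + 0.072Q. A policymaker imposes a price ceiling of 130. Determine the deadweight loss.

4680.52

Competitive equilibrium: 186.125 − 0.064Q = 107 + 0.072Q → Q* = 581.80147, P* = 148.88971.
At the ceiling P = 130, quantity supplied = (130 − 107)/0.072 = 319.44444.
Willingness to pay at Q' = 319.44444: 186.125 − 0.064·319.44444 = 165.68056.
ΔQ = 581.80147 − 319.44444 = 262.35703; wedge = 165.68056 − 130 = 35.68056.
Welfare loss = ½ × 262.35703 × 35.68056 = 4680.52.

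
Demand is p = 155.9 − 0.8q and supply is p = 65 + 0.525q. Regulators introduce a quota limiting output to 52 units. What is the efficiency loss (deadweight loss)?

182.64

Competitive equilibrium: 155.9 − 0.8q = 65 + 0.525q → q* = 68.6038, p* = 101.017.
At q = 52: demand price = 155.9 − 0.8·52 = 114.3; supply price = 65 + 0.525·52 = 92.3.
Δq = 68.6038 − 52 = 16.6038; wedge = 114.3 − 92.3 = 22.
Deadweight loss = ½ × 16.6038 × 22 = 182.64.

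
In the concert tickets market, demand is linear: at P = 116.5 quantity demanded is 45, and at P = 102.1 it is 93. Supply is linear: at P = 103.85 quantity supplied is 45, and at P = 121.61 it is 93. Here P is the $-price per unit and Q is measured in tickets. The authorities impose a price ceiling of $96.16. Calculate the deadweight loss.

Demand slope = (102.1 − 116.5)/(93 − 45) = −0.3, so P = 130 − 0.3Q.
Supply slope = (121.61 − 103.85)/(93 − 45) = 0.37, so P = 87.2 + 0.37Q.
Competitive equilibrium: 130 − 0.3Q = 87.2 + 0.37Q → Q* = 63.8806, P* = 110.8358.
At the ceiling P = 96.16, quantity supplied = (96.16 − 87.2)/0.37 = 24.2162.
Willingness to pay at Q' = 24.2162: 130 − 0.3·24.2162 = 122.7351.
ΔQ = 63.8806 − 24.2162 = 39.6644; wedge = 122.7351 − 96.16 = 26.5751.
Deadweight loss = ½ × 39.6644 × 26.5751 = $527.04.

$527.04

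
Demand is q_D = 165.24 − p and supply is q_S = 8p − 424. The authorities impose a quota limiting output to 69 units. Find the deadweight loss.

532.53

In inverse form: demand p = 165.24 − q, supply p = 53 + 0.125q.
Competitive equilibrium: 165.24 − q = 53 + 0.125q → q* = 99.7689, p* = 65.4711.
At q = 69: demand price = 165.24 − 1·69 = 96.24; supply price = 53 + 0.125·69 = 61.625.
Δq = 99.7689 − 69 = 30.7689; wedge = 96.24 − 61.625 = 34.615.
DWL = ½ × 30.7689 × 34.615 = 532.53.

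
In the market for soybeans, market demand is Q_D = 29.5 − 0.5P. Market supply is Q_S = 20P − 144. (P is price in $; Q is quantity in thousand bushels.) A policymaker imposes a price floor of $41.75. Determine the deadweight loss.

In inverse form: demand P = 59 − 2Q, supply P = 7.2 + 0.05Q.
Competitive equilibrium: 59 − 2Q = 7.2 + 0.05Q → Q* = 25.2683, P* = 8.4634.
At the floor P = 41.75, quantity demanded = (59 − 41.75)/2 = 8.625.
Sellers' marginal cost at Q' = 8.625: 7.2 + 0.05·8.625 = 7.6313.
ΔQ = 25.2683 − 8.625 = 16.6433; wedge = 41.75 − 7.6313 = 34.1187.
Welfare loss = ½ × 16.6433 × 34.1187 = $283.92 thousand.

$283.92 thousand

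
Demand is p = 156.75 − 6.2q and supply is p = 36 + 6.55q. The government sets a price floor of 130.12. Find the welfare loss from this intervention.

170.75

Competitive equilibrium: 156.75 − 6.2q = 36 + 6.55q → q* = 9.4706, p* = 98.0324.
At the floor p = 130.12, quantity demanded = (156.75 − 130.12)/6.2 = 4.2952.
Sellers' marginal cost at q' = 4.2952: 36 + 6.55·4.2952 = 64.1336.
Δq = 9.4706 − 4.2952 = 5.1754; wedge = 130.12 − 64.1336 = 65.9864.
Deadweight loss = ½ × 5.1754 × 65.9864 = 170.75.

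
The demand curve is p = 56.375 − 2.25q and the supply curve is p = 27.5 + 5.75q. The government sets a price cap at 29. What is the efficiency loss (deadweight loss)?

44.85

Competitive equilibrium: 56.375 − 2.25q = 27.5 + 5.75q → q* = 3.6094, p* = 48.2539.
At the ceiling p = 29, quantity supplied = (29 − 27.5)/5.75 = 0.2609.
Willingness to pay at q' = 0.2609: 56.375 − 2.25·0.2609 = 55.788.
Δq = 3.6094 − 0.2609 = 3.3485; wedge = 55.788 − 29 = 26.788.
DWL = ½ × 3.3485 × 26.788 = 44.85.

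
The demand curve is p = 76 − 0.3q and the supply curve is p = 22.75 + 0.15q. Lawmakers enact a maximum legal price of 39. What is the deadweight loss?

Competitive equilibrium: 76 − 0.3q = 22.75 + 0.15q → q* = 118.3333, p* = 40.5.
At the ceiling p = 39, quantity supplied = (39 − 22.75)/0.15 = 108.3333.
Willingness to pay at q' = 108.3333: 76 − 0.3·108.3333 = 43.5.
Δq = 118.3333 − 108.3333 = 10; wedge = 43.5 − 39 = 4.5.
Deadweight loss = ½ × 10 × 4.5 = 22.50.

22.50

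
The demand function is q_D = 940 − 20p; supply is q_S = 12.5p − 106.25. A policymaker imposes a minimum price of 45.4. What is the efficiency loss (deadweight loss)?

In inverse form: demand p = 47 − 0.05q, supply p = 8.5 + 0.08q.
Competitive equilibrium: 47 − 0.05q = 8.5 + 0.08q → q* = 296.1538, p* = 32.1923.
At the floor p = 45.4, quantity demanded = (47 − 45.4)/0.05 = 32.
Sellers' marginal cost at q' = 32: 8.5 + 0.08·32 = 11.06.
Δq = 296.1538 − 32 = 264.1538; wedge = 45.4 − 11.06 = 34.34.
Deadweight loss = ½ × 264.1538 × 34.34 = 4535.52.

4535.52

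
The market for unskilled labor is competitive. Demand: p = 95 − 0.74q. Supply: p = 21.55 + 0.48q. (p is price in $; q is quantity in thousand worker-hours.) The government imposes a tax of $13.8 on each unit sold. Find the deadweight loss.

Competitive equilibrium: 95 − 0.74q = 21.55 + 0.48q → q* = 60.2049, p* = 50.4484.
With the tax, the buyer price exceeds the seller price by 13.8: (95 − 0.74q) − (21.55 + 0.48q) = 13.8 → q' = 48.8934.
Δq = 60.2049 − 48.8934 = 11.3115; the wedge equals the tax, 13.8.
Deadweight loss = ½ × 11.3115 × 13.8 = $78.05 thousand.

$78.05 thousand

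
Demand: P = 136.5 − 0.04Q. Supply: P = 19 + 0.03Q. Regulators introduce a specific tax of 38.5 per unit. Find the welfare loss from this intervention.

10587.50

Competitive equilibrium: 136.5 − 0.04Q = 19 + 0.03Q → Q* = 1678.5714, P* = 69.3571.
With the tax, the buyer price exceeds the seller price by 38.5: (136.5 − 0.04Q) − (19 + 0.03Q) = 38.5 → Q' = 1128.5714.
ΔQ = 1678.5714 − 1128.5714 = 550; the wedge equals the tax, 38.5.
Welfare loss = ½ × 550 × 38.5 = 10587.50.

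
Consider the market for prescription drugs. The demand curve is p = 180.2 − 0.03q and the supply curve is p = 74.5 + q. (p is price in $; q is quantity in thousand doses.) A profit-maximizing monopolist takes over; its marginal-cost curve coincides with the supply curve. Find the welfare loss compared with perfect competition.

Competitive equilibrium: 180.2 − 0.03q = 74.5 + q → q* = 102.6214, p* = 177.1214.
Marginal revenue: MR = 180.2 − 0.06q. Set MR = MC: 180.2 − 0.06q = 74.5 + q → q_m = 99.717.
Price p_m = 180.2 − 0.03·99.717 = 177.2085; MC(q_m) = 74.5 + 1·99.717 = 174.217.
Competitive q* = 102.6214, so Δq = 2.9044; wedge = 177.2085 − 174.217 = 2.9915.
Welfare loss = ½ × 2.9044 × 2.9915 = $4.34 thousand.

$4.34 thousand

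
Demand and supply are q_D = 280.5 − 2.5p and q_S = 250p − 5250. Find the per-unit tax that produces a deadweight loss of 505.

20.2

In inverse form: demand p = 112.2 − 0.4q, supply p = 21 + 0.004q.
Competitive equilibrium: 112.2 − 0.4q = 21 + 0.004q → q* = 225.7426, p* = 21.903.
A tax t gives Δq = t/0.404 and wedge t, so DWL = t²/0.808.
t²/0.808 = 505 → t² = 408.04 → t = 20.2.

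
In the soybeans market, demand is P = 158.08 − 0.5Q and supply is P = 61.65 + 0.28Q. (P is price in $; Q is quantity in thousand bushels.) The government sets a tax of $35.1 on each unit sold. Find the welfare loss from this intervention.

Competitive equilibrium: 158.08 − 0.5Q = 61.65 + 0.28Q → Q* = 123.6282, P* = 96.2659.
With the tax, the buyer price exceeds the seller price by 35.1: (158.08 − 0.5Q) − (61.65 + 0.28Q) = 35.1 → Q' = 78.6282.
ΔQ = 123.6282 − 78.6282 = 45; the wedge equals the tax, 35.1.
The triangle = ½ × 45 × 35.1 = $789.75 thousand.

$789.75 thousand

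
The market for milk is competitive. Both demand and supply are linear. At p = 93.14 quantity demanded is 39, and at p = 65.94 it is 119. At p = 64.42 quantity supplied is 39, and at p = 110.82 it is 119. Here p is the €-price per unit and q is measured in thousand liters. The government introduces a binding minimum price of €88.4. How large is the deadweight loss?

€137.30 thousand

Demand slope = (65.94 − 93.14)/(119 − 39) = −0.34, so p = 106.4 − 0.34q.
Supply slope = (110.82 − 64.42)/(119 − 39) = 0.58, so p = 41.8 + 0.58q.
Competitive equilibrium: 106.4 − 0.34q = 41.8 + 0.58q → q* = 70.21739, p* = 82.52609.
At the floor p = 88.4, quantity demanded = (106.4 − 88.4)/0.34 = 52.94118.
Sellers' marginal cost at q' = 52.94118: 41.8 + 0.58·52.94118 = 72.50588.
Δq = 70.21739 − 52.94118 = 17.27621; wedge = 88.4 − 72.50588 = 15.89412.
The triangle = ½ × 17.27621 × 15.89412 = €137.30 thousand.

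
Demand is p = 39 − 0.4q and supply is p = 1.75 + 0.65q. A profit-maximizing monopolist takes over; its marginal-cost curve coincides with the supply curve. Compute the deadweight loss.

50.28

Competitive equilibrium: 39 − 0.4q = 1.75 + 0.65q → q* = 35.4762, p* = 24.8095.
Marginal revenue: MR = 39 − 0.8q. Set MR = MC: 39 − 0.8q = 1.75 + 0.65q → q_m = 25.6897.
Price p_m = 39 − 0.4·25.6897 = 28.7241; MC(q_m) = 1.75 + 0.65·25.6897 = 18.4483.
Competitive q* = 35.4762, so Δq = 9.7865; wedge = 28.7241 − 18.4483 = 10.2758.
DWL = ½ × 9.7865 × 10.2758 = 50.28.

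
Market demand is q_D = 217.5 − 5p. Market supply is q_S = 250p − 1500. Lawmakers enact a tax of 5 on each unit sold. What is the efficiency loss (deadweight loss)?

In inverse form: demand p = 43.5 − 0.2q, supply p = 6 + 0.004q.
Competitive equilibrium: 43.5 − 0.2q = 6 + 0.004q → q* = 183.8235, p* = 6.7353.
With the tax, the buyer price exceeds the seller price by 5: (43.5 − 0.2q) − (6 + 0.004q) = 5 → q' = 159.3137.
Δq = 183.8235 − 159.3137 = 24.5098; the wedge equals the tax, 5.
Welfare loss = ½ × 24.5098 × 5 = 61.27.

61.27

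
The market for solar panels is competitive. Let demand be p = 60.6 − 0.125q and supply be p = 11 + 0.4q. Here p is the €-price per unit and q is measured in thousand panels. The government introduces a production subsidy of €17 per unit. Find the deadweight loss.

Competitive equilibrium: 60.6 − 0.125q = 11 + 0.4q → q* = 94.4762, p* = 48.7905.
The subsidy lowers effective supply by 17: p = 0.4q − 6.
New quantity: 60.6 − 0.125q = 0.4q − 6 → q' = 126.8571.
Overproduction Δq = 126.8571 − 94.4762 = 32.3809; wedge = subsidy = 17.
The triangle = ½ × 32.3809 × 17 = €275.24 thousand.

€275.24 thousand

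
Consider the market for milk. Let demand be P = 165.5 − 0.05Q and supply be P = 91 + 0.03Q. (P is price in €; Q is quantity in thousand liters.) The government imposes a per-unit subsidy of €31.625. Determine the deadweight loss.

€6250.88 thousand

Competitive equilibrium: 165.5 − 0.05Q = 91 + 0.03Q → Q* = 931.25, P* = 118.9375.
The subsidy lowers effective supply by 31.625: P = 59.375 + 0.03Q.
New quantity: 165.5 − 0.05Q = 59.375 + 0.03Q → Q' = 1326.5625.
Overproduction ΔQ = 1326.5625 − 931.25 = 395.3125; wedge = subsidy = 31.625.
The triangle = ½ × 395.3125 × 31.625 = €6250.88 thousand.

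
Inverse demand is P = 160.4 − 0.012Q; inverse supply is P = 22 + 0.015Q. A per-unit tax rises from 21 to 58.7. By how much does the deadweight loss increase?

Competitive equilibrium: 160.4 − 0.012Q = 22 + 0.015Q → Q* = 5125.9259, P* = 98.8889.
For a per-unit tax t: ΔQ = t/0.027, so DWL = ½·t·(t/0.027) = t²/0.054.
At t = 21: DWL = 8166.667. At t = 58.7: DWL = 63809.074.
Increase = 63809.074 − 8166.667 = 55642.41.

55642.41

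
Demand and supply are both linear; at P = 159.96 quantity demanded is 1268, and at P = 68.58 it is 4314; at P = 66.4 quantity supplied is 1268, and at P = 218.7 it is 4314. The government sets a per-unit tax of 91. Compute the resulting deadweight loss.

51756.25

Demand slope = (68.58 − 159.96)/(4314 − 1268) = −0.03, so P = 198 − 0.03Q.
Supply slope = (218.7 − 66.4)/(4314 − 1268) = 0.05, so P = 3 + 0.05Q.
Competitive equilibrium: 198 − 0.03Q = 3 + 0.05Q → Q* = 2437.5, P* = 124.875.
With the tax, the buyer price exceeds the seller price by 91: (198 − 0.03Q) − (3 + 0.05Q) = 91 → Q' = 1300.
ΔQ = 2437.5 − 1300 = 1137.5; the wedge equals the tax, 91.
The triangle = ½ × 1137.5 × 91 = 51756.25.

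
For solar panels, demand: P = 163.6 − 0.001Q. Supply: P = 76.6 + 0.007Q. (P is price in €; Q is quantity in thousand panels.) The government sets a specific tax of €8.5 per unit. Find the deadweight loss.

Competitive equilibrium: 163.6 − 0.001Q = 76.6 + 0.007Q → Q* = 10875, P* = 152.725.
With the tax, the buyer price exceeds the seller price by 8.5: (163.6 − 0.001Q) − (76.6 + 0.007Q) = 8.5 → Q' = 9812.5.
ΔQ = 10875 − 9812.5 = 1062.5; the wedge equals the tax, 8.5.
Welfare loss = ½ × 1062.5 × 8.5 = €4515.625 thousand.

€4515.625 thousand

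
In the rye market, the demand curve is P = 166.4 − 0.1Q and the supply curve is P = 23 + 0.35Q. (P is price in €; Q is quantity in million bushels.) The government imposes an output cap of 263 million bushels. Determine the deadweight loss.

Competitive equilibrium: 166.4 − 0.1Q = 23 + 0.35Q → Q* = 318.6667, P* = 134.5333.
At Q = 263: demand price = 166.4 − 0.1·263 = 140.1; supply price = 23 + 0.35·263 = 115.05.
ΔQ = 318.6667 − 263 = 55.6667; wedge = 140.1 − 115.05 = 25.05.
The triangle = ½ × 55.6667 × 25.05 = €697.225 million.

€697.225 million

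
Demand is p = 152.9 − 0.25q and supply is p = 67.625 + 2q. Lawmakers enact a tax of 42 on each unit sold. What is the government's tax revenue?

807.80

Competitive equilibrium: 152.9 − 0.25q = 67.625 + 2q → q* = 37.9, p* = 143.425.
With the tax, the buyer price exceeds the seller price by 42: (152.9 − 0.25q) − (67.625 + 2q) = 42 → q' = 19.2333.
Tax revenue = 42 × 19.2333 = 807.80.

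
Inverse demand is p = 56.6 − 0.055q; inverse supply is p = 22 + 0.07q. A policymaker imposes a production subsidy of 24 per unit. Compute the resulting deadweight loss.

Competitive equilibrium: 56.6 − 0.055q = 22 + 0.07q → q* = 276.8, p* = 41.376.
The subsidy lowers effective supply by 24: p = 0.07q − 2.
New quantity: 56.6 − 0.055q = 0.07q − 2 → q' = 468.8.
Overproduction Δq = 468.8 − 276.8 = 192; wedge = subsidy = 24.
The triangle = ½ × 192 × 24 = 2304.

2304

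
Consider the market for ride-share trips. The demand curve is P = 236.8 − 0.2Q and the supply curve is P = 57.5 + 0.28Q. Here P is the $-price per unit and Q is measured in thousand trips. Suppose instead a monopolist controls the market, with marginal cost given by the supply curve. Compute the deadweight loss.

$2896.89 thousand

Competitive equilibrium: 236.8 − 0.2Q = 57.5 + 0.28Q → Q* = 373.5417, P* = 162.0917.
Marginal revenue: MR = 236.8 − 0.4Q. Set MR = MC: 236.8 − 0.4Q = 57.5 + 0.28Q → Q_m = 263.6765.
Price P_m = 236.8 − 0.2·263.6765 = 184.0647; MC(Q_m) = 57.5 + 0.28·263.6765 = 131.3294.
Competitive Q* = 373.5417, so ΔQ = 109.8652; wedge = 184.0647 − 131.3294 = 52.7353.
DWL = ½ × 109.8652 × 52.7353 = $2896.89 thousand.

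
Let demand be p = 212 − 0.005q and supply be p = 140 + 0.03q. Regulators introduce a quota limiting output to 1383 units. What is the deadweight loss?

7953.20

Competitive equilibrium: 212 − 0.005q = 140 + 0.03q → q* = 2057.1429, p* = 201.7143.
At q = 1383: demand price = 212 − 0.005·1383 = 205.085; supply price = 140 + 0.03·1383 = 181.49.
Δq = 2057.1429 − 1383 = 674.1429; wedge = 205.085 − 181.49 = 23.595.
Welfare loss = ½ × 674.1429 × 23.595 = 7953.20.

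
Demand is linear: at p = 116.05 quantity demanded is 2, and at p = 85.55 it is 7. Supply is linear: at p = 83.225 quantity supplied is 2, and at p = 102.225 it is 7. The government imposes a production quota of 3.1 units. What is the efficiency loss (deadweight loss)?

Demand slope = (85.55 − 116.05)/(7 − 2) = −6.1, so p = 128.25 − 6.1q.
Supply slope = (102.225 − 83.225)/(7 − 2) = 3.8, so p = 75.625 + 3.8q.
Competitive equilibrium: 128.25 − 6.1q = 75.625 + 3.8q → q* = 5.3157, p* = 95.8245.
At q = 3.1: demand price = 128.25 − 6.1·3.1 = 109.34; supply price = 75.625 + 3.8·3.1 = 87.405.
Δq = 5.3157 − 3.1 = 2.2157; wedge = 109.34 − 87.405 = 21.935.
DWL = ½ × 2.2157 × 21.935 = 24.30.

24.30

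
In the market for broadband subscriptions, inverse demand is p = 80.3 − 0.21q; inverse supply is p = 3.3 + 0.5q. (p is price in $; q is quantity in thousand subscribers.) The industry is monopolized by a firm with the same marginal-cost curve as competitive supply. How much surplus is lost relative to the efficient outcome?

Competitive equilibrium: 80.3 − 0.21q = 3.3 + 0.5q → q* = 108.4507, p* = 57.5254.
Marginal revenue: MR = 80.3 − 0.42q. Set MR = MC: 80.3 − 0.42q = 3.3 + 0.5q → q_m = 83.6957.
Price p_m = 80.3 − 0.21·83.6957 = 62.7239; MC(q_m) = 3.3 + 0.5·83.6957 = 45.1479.
Competitive q* = 108.4507, so Δq = 24.755; wedge = 62.7239 − 45.1479 = 17.576.
Deadweight loss = ½ × 24.755 × 17.576 = $217.55 thousand.

$217.55 thousand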